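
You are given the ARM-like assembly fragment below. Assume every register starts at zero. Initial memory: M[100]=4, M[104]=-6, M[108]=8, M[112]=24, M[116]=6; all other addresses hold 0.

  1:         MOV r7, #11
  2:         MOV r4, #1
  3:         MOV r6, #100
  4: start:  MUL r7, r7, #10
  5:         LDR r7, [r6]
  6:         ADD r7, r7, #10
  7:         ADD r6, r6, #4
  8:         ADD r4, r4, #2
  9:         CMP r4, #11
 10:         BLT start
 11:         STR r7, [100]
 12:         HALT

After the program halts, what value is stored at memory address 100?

r7=11
r4=1
r6=100
r7=11*10=110
r7=M[100]=4
r7=4+10=14
r6=100+4=104
r4=1+2=3
CMP r4, #11  (cmp 3,11)
BLT start: taken
r7=14*10=140
r7=M[104]=-6
r7=(-6)+10=4
r6=104+4=108
r4=3+2=5
CMP r4, #11  (cmp 5,11)
BLT start: taken
r7=4*10=40
r7=M[108]=8
r7=8+10=18
r6=108+4=112
r4=5+2=7
CMP r4, #11  (cmp 7,11)
BLT start: taken
r7=18*10=180
r7=M[112]=24
r7=24+10=34
r6=112+4=116
r4=7+2=9
CMP r4, #11  (cmp 9,11)
BLT start: taken
r7=34*10=340
r7=M[116]=6
r7=6+10=16
r6=116+4=120
r4=9+2=11
CMP r4, #11  (cmp 11,11)
BLT start: not taken
STR r7, [100] → M[100]=16
halt.

16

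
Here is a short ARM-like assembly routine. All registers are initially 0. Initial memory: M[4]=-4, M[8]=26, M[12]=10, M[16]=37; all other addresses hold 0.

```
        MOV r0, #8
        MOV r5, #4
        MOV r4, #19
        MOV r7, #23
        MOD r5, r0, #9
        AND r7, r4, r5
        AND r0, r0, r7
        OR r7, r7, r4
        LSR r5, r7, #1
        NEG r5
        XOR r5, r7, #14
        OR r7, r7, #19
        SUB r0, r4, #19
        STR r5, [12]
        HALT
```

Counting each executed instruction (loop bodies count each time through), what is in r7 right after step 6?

r0=8
r5=4
r4=19
r7=23
r5=8%9=8
r7=19&8=0
After step 6: r7 = 0.

0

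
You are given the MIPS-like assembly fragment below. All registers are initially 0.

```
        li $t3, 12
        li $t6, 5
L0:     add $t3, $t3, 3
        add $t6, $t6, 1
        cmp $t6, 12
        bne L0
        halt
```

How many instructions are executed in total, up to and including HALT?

after li $t3, 12: $t3=12
after li $t6, 5: $t6=5
after add $t3, $t3, 3: $t3=12+3=15
after add $t6, $t6, 1: $t6=5+1=6
cmp $t6, 12  (cmp 6,12)
bne L0: taken
after add $t3, $t3, 3: $t3=15+3=18
after add $t6, $t6, 1: $t6=6+1=7
cmp $t6, 12  (cmp 7,12)
bne L0: taken
after add $t3, $t3, 3: $t3=18+3=21
after add $t6, $t6, 1: $t6=7+1=8
cmp $t6, 12  (cmp 8,12)
bne L0: taken
after add $t3, $t3, 3: $t3=21+3=24
after add $t6, $t6, 1: $t6=8+1=9
cmp $t6, 12  (cmp 9,12)
bne L0: taken
after add $t3, $t3, 3: $t3=24+3=27
after add $t6, $t6, 1: $t6=9+1=10
cmp $t6, 12  (cmp 10,12)
bne L0: taken
after add $t3, $t3, 3: $t3=27+3=30
after add $t6, $t6, 1: $t6=10+1=11
cmp $t6, 12  (cmp 11,12)
bne L0: taken
after add $t3, $t3, 3: $t3=30+3=33
after add $t6, $t6, 1: $t6=11+1=12
cmp $t6, 12  (cmp 12,12)
bne L0: not taken
halt.
Total executed instructions: 31.

31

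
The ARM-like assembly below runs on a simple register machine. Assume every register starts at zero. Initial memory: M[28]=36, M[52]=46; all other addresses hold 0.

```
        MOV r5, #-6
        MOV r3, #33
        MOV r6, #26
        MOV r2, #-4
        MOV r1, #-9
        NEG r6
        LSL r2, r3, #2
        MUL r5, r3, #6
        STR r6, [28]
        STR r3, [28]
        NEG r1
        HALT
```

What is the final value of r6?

r5=-6
r3=33
r6=26
r2=-4
r1=-9
r6=-(26)=-26
r2=33<<2=132
r5=33*6=198
STR r6, [28] → M[28]=-26
STR r3, [28] → M[28]=33
r1=-(-9)=9
halt.

-26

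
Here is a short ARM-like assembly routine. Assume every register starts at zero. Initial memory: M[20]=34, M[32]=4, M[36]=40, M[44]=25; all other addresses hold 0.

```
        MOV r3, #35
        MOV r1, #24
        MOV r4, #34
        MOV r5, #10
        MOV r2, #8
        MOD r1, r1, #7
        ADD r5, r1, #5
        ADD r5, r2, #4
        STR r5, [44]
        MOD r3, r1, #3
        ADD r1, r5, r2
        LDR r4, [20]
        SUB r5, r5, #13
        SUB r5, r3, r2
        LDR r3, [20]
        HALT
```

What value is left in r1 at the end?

after MOV r3, #35: r3=35
after MOV r1, #24: r1=24
after MOV r4, #34: r4=34
after MOV r5, #10: r5=10
after MOV r2, #8: r2=8
after MOD r1, r1, #7: r1=24%7=3
after ADD r5, r1, #5: r5=3+5=8
after ADD r5, r2, #4: r5=8+4=12
STR r5, [44] → M[44]=12
after MOD r3, r1, #3: r3=3%3=0
after ADD r1, r5, r2: r1=12+8=20
after LDR r4, [20]: r4=M[20]=34
after SUB r5, r5, #13: r5=12-13=-1
after SUB r5, r3, r2: r5=0-8=-8
after LDR r3, [20]: r3=M[20]=34
halt.

20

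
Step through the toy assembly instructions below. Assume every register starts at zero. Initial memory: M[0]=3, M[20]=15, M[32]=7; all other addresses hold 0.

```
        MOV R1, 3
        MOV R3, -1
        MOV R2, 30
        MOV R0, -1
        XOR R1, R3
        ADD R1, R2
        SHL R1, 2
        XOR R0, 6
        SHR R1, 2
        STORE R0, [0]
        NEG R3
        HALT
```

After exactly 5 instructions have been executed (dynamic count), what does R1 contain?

after MOV R1, 3: R1=3
after MOV R3, -1: R3=-1
after MOV R2, 30: R2=30
after MOV R0, -1: R0=-1
after XOR R1, R3: R1=3^(-1)=-4
After step 5: R1 = -4.

-4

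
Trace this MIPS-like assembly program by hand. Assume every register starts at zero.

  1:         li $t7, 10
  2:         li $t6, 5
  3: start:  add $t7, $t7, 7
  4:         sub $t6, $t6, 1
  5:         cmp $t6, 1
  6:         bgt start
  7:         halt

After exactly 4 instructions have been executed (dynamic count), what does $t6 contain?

after li $t7, 10: $t7=10
after li $t6, 5: $t6=5
after add $t7, $t7, 7: $t7=10+7=17
after sub $t6, $t6, 1: $t6=5-1=4
After step 4: $t6 = 4.

4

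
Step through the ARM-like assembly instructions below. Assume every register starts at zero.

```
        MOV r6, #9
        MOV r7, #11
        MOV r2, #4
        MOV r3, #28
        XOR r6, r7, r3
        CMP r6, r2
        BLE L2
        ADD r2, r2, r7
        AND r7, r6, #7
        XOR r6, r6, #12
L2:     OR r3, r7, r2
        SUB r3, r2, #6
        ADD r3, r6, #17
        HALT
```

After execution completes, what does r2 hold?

after MOV r6, #9: r6=9
after MOV r7, #11: r7=11
after MOV r2, #4: r2=4
after MOV r3, #28: r3=28
after XOR r6, r7, r3: r6=11^28=23
CMP r6, r2  (cmp 23,4)
BLE L2: not taken
after ADD r2, r2, r7: r2=4+11=15
after AND r7, r6, #7: r7=23&7=7
after XOR r6, r6, #12: r6=23^12=27
after OR r3, r7, r2: r3=7|15=15
after SUB r3, r2, #6: r3=15-6=9
after ADD r3, r6, #17: r3=27+17=44
halt.

15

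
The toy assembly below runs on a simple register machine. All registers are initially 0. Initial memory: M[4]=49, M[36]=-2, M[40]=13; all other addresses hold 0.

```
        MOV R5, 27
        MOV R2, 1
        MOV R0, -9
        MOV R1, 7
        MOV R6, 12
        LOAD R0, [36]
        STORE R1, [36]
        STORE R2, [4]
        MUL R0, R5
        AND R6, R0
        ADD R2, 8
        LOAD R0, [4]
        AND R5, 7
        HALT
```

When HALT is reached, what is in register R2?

after MOV R5, 27: R5=27
after MOV R2, 1: R2=1
after MOV R0, -9: R0=-9
after MOV R1, 7: R1=7
after MOV R6, 12: R6=12
after LOAD R0, [36]: R0=M[36]=-2
STORE R1, [36] → M[36]=7
STORE R2, [4] → M[4]=1
after MUL R0, R5: R0=(-2)*27=-54
after AND R6, R0: R6=12&(-54)=8
after ADD R2, 8: R2=1+8=9
after LOAD R0, [4]: R0=M[4]=1
after AND R5, 7: R5=27&7=3
halt.

9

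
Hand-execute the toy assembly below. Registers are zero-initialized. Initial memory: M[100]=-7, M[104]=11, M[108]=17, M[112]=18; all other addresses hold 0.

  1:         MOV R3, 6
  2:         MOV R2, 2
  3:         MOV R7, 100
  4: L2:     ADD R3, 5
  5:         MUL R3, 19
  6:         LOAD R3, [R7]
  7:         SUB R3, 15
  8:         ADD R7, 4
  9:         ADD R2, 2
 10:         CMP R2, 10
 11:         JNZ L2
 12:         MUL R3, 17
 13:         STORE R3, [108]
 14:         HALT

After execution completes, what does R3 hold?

51

after MOV R3, 6: R3=6
after MOV R2, 2: R2=2
after MOV R7, 100: R7=100
after ADD R3, 5: R3=6+5=11
after MUL R3, 19: R3=11*19=209
after LOAD R3, [R7]: R3=M[100]=-7
after SUB R3, 15: R3=(-7)-15=-22
after ADD R7, 4: R7=100+4=104
after ADD R2, 2: R2=2+2=4
CMP R2, 10  (cmp 4,10)
JNZ L2: taken
after ADD R3, 5: R3=(-22)+5=-17
after MUL R3, 19: R3=(-17)*19=-323
after LOAD R3, [R7]: R3=M[104]=11
after SUB R3, 15: R3=11-15=-4
after ADD R7, 4: R7=104+4=108
after ADD R2, 2: R2=4+2=6
CMP R2, 10  (cmp 6,10)
JNZ L2: taken
after ADD R3, 5: R3=(-4)+5=1
after MUL R3, 19: R3=1*19=19
after LOAD R3, [R7]: R3=M[108]=17
after SUB R3, 15: R3=17-15=2
after ADD R7, 4: R7=108+4=112
after ADD R2, 2: R2=6+2=8
CMP R2, 10  (cmp 8,10)
JNZ L2: taken
after ADD R3, 5: R3=2+5=7
after MUL R3, 19: R3=7*19=133
after LOAD R3, [R7]: R3=M[112]=18
after SUB R3, 15: R3=18-15=3
after ADD R7, 4: R7=112+4=116
after ADD R2, 2: R2=8+2=10
CMP R2, 10  (cmp 10,10)
JNZ L2: not taken
after MUL R3, 17: R3=3*17=51
STORE R3, [108] → M[108]=51
halt.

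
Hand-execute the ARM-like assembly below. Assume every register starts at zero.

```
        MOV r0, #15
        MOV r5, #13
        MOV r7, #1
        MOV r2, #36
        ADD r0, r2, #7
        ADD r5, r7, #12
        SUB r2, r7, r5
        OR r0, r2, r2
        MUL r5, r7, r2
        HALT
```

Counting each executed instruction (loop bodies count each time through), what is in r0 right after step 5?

MOV r0, #15 → r0=15
MOV r5, #13 → r5=13
MOV r7, #1 → r7=1
MOV r2, #36 → r2=36
ADD r0, r2, #7 → r0=36+7=43
After step 5: r0 = 43.

43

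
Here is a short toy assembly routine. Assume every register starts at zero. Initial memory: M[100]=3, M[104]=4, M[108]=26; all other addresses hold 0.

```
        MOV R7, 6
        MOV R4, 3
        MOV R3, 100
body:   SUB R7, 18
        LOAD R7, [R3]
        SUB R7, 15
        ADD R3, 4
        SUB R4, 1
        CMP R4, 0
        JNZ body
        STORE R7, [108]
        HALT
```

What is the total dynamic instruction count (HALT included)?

MOV R7, 6 → R7=6
MOV R4, 3 → R4=3
MOV R3, 100 → R3=100
SUB R7, 18 → R7=6-18=-12
LOAD R7, [R3] → R7=M[100]=3
SUB R7, 15 → R7=3-15=-12
ADD R3, 4 → R3=100+4=104
SUB R4, 1 → R4=3-1=2
CMP R4, 0  (cmp 2,0)
JNZ body: taken
SUB R7, 18 → R7=(-12)-18=-30
LOAD R7, [R3] → R7=M[104]=4
SUB R7, 15 → R7=4-15=-11
ADD R3, 4 → R3=104+4=108
SUB R4, 1 → R4=2-1=1
CMP R4, 0  (cmp 1,0)
JNZ body: taken
SUB R7, 18 → R7=(-11)-18=-29
LOAD R7, [R3] → R7=M[108]=26
SUB R7, 15 → R7=26-15=11
ADD R3, 4 → R3=108+4=112
SUB R4, 1 → R4=1-1=0
CMP R4, 0  (cmp 0,0)
JNZ body: not taken
STORE R7, [108] → M[108]=11
halt.
Total executed instructions: 26.

26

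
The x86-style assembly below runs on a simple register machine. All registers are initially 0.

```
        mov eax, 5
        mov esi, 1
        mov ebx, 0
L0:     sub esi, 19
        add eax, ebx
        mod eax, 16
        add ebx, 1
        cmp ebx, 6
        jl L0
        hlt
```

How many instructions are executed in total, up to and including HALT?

mov eax, 5 → eax=5
mov esi, 1 → esi=1
mov ebx, 0 → ebx=0
sub esi, 19 → esi=1-19=-18
add eax, ebx → eax=5+0=5
mod eax, 16 → eax=5%16=5
add ebx, 1 → ebx=0+1=1
cmp ebx, 6  (cmp 1,6)
jl L0: taken
sub esi, 19 → esi=(-18)-19=-37
add eax, ebx → eax=5+1=6
mod eax, 16 → eax=6%16=6
add ebx, 1 → ebx=1+1=2
cmp ebx, 6  (cmp 2,6)
jl L0: taken
sub esi, 19 → esi=(-37)-19=-56
add eax, ebx → eax=6+2=8
mod eax, 16 → eax=8%16=8
add ebx, 1 → ebx=2+1=3
cmp ebx, 6  (cmp 3,6)
jl L0: taken
sub esi, 19 → esi=(-56)-19=-75
add eax, ebx → eax=8+3=11
mod eax, 16 → eax=11%16=11
add ebx, 1 → ebx=3+1=4
cmp ebx, 6  (cmp 4,6)
jl L0: taken
sub esi, 19 → esi=(-75)-19=-94
add eax, ebx → eax=11+4=15
mod eax, 16 → eax=15%16=15
add ebx, 1 → ebx=4+1=5
cmp ebx, 6  (cmp 5,6)
jl L0: taken
sub esi, 19 → esi=(-94)-19=-113
add eax, ebx → eax=15+5=20
mod eax, 16 → eax=20%16=4
add ebx, 1 → ebx=5+1=6
cmp ebx, 6  (cmp 6,6)
jl L0: not taken
halt.
Total executed instructions: 40.

40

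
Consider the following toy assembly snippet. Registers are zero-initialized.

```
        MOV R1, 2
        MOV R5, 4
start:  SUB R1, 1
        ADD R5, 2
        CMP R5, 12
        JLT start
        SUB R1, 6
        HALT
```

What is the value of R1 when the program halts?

-8

R1=2
R5=4
R1=2-1=1
R5=4+2=6
CMP R5, 12  (cmp 6,12)
JLT start: taken
R1=1-1=0
R5=6+2=8
CMP R5, 12  (cmp 8,12)
JLT start: taken
R1=0-1=-1
R5=8+2=10
CMP R5, 12  (cmp 10,12)
JLT start: taken
R1=(-1)-1=-2
R5=10+2=12
CMP R5, 12  (cmp 12,12)
JLT start: not taken
R1=(-2)-6=-8
halt.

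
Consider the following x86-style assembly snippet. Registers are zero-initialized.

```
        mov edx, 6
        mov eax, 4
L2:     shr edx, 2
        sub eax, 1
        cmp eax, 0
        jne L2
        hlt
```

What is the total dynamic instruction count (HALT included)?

edx=6
eax=4
edx=6>>2=1
eax=4-1=3
cmp eax, 0  (cmp 3,0)
jne L2: taken
edx=1>>2=0
eax=3-1=2
cmp eax, 0  (cmp 2,0)
jne L2: taken
edx=0>>2=0
eax=2-1=1
cmp eax, 0  (cmp 1,0)
jne L2: taken
edx=0>>2=0
eax=1-1=0
cmp eax, 0  (cmp 0,0)
jne L2: not taken
halt.
Total executed instructions: 19.

19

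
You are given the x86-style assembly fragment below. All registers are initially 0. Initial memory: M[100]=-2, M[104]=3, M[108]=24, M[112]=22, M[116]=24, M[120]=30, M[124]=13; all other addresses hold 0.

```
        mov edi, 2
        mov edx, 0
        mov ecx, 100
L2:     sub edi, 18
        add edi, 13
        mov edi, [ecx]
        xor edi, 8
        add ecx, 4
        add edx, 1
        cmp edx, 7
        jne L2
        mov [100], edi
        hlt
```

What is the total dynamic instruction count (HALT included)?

61

after mov edi, 2: edi=2
after mov edx, 0: edx=0
after mov ecx, 100: ecx=100
after sub edi, 18: edi=2-18=-16
after add edi, 13: edi=(-16)+13=-3
after mov edi, [ecx]: edi=M[100]=-2
after xor edi, 8: edi=(-2)^8=-10
after add ecx, 4: ecx=100+4=104
after add edx, 1: edx=0+1=1
cmp edx, 7  (cmp 1,7)
jne L2: taken
after sub edi, 18: edi=(-10)-18=-28
after add edi, 13: edi=(-28)+13=-15
after mov edi, [ecx]: edi=M[104]=3
after xor edi, 8: edi=3^8=11
after add ecx, 4: ecx=104+4=108
after add edx, 1: edx=1+1=2
cmp edx, 7  (cmp 2,7)
jne L2: taken
after sub edi, 18: edi=11-18=-7
after add edi, 13: edi=(-7)+13=6
after mov edi, [ecx]: edi=M[108]=24
after xor edi, 8: edi=24^8=16
after add ecx, 4: ecx=108+4=112
after add edx, 1: edx=2+1=3
cmp edx, 7  (cmp 3,7)
jne L2: taken
after sub edi, 18: edi=16-18=-2
after add edi, 13: edi=(-2)+13=11
after mov edi, [ecx]: edi=M[112]=22
after xor edi, 8: edi=22^8=30
after add ecx, 4: ecx=112+4=116
after add edx, 1: edx=3+1=4
cmp edx, 7  (cmp 4,7)
jne L2: taken
after sub edi, 18: edi=30-18=12
after add edi, 13: edi=12+13=25
after mov edi, [ecx]: edi=M[116]=24
after xor edi, 8: edi=24^8=16
after add ecx, 4: ecx=116+4=120
after add edx, 1: edx=4+1=5
cmp edx, 7  (cmp 5,7)
jne L2: taken
after sub edi, 18: edi=16-18=-2
after add edi, 13: edi=(-2)+13=11
after mov edi, [ecx]: edi=M[120]=30
after xor edi, 8: edi=30^8=22
after add ecx, 4: ecx=120+4=124
after add edx, 1: edx=5+1=6
cmp edx, 7  (cmp 6,7)
jne L2: taken
after sub edi, 18: edi=22-18=4
after add edi, 13: edi=4+13=17
after mov edi, [ecx]: edi=M[124]=13
after xor edi, 8: edi=13^8=5
after add ecx, 4: ecx=124+4=128
after add edx, 1: edx=6+1=7
cmp edx, 7  (cmp 7,7)
jne L2: not taken
mov [100], edi → M[100]=5
halt.
Total executed instructions: 61.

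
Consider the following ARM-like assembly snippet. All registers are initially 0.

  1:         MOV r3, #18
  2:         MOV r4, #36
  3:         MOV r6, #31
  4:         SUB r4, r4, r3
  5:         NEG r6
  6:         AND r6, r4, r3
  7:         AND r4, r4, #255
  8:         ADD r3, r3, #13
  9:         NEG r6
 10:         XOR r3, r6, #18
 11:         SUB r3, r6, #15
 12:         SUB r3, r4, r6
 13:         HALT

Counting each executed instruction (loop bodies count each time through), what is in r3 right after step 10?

r3=18
r4=36
r6=31
r4=36-18=18
r6=-(31)=-31
r6=18&18=18
r4=18&255=18
r3=18+13=31
r6=-(18)=-18
r3=(-18)^18=-4
After step 10: r3 = -4.

-4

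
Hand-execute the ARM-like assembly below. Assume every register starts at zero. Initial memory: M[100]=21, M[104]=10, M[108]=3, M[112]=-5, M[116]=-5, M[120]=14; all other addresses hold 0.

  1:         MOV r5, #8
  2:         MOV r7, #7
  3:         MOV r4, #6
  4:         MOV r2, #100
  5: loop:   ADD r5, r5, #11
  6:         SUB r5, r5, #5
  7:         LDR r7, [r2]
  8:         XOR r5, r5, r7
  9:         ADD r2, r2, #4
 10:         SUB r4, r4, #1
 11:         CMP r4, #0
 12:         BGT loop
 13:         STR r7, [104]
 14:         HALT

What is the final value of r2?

124

MOV r5, #8 → r5=8
MOV r7, #7 → r7=7
MOV r4, #6 → r4=6
MOV r2, #100 → r2=100
ADD r5, r5, #11 → r5=8+11=19
SUB r5, r5, #5 → r5=19-5=14
LDR r7, [r2] → r7=M[100]=21
XOR r5, r5, r7 → r5=14^21=27
ADD r2, r2, #4 → r2=100+4=104
SUB r4, r4, #1 → r4=6-1=5
CMP r4, #0  (cmp 5,0)
BGT loop: taken
ADD r5, r5, #11 → r5=27+11=38
SUB r5, r5, #5 → r5=38-5=33
LDR r7, [r2] → r7=M[104]=10
XOR r5, r5, r7 → r5=33^10=43
ADD r2, r2, #4 → r2=104+4=108
SUB r4, r4, #1 → r4=5-1=4
CMP r4, #0  (cmp 4,0)
BGT loop: taken
ADD r5, r5, #11 → r5=43+11=54
SUB r5, r5, #5 → r5=54-5=49
LDR r7, [r2] → r7=M[108]=3
XOR r5, r5, r7 → r5=49^3=50
ADD r2, r2, #4 → r2=108+4=112
SUB r4, r4, #1 → r4=4-1=3
CMP r4, #0  (cmp 3,0)
BGT loop: taken
ADD r5, r5, #11 → r5=50+11=61
SUB r5, r5, #5 → r5=61-5=56
LDR r7, [r2] → r7=M[112]=-5
XOR r5, r5, r7 → r5=56^(-5)=-61
ADD r2, r2, #4 → r2=112+4=116
SUB r4, r4, #1 → r4=3-1=2
CMP r4, #0  (cmp 2,0)
BGT loop: taken
ADD r5, r5, #11 → r5=(-61)+11=-50
SUB r5, r5, #5 → r5=(-50)-5=-55
LDR r7, [r2] → r7=M[116]=-5
XOR r5, r5, r7 → r5=(-55)^(-5)=50
ADD r2, r2, #4 → r2=116+4=120
SUB r4, r4, #1 → r4=2-1=1
CMP r4, #0  (cmp 1,0)
BGT loop: taken
ADD r5, r5, #11 → r5=50+11=61
SUB r5, r5, #5 → r5=61-5=56
LDR r7, [r2] → r7=M[120]=14
XOR r5, r5, r7 → r5=56^14=54
ADD r2, r2, #4 → r2=120+4=124
SUB r4, r4, #1 → r4=1-1=0
CMP r4, #0  (cmp 0,0)
BGT loop: not taken
STR r7, [104] → M[104]=14
halt.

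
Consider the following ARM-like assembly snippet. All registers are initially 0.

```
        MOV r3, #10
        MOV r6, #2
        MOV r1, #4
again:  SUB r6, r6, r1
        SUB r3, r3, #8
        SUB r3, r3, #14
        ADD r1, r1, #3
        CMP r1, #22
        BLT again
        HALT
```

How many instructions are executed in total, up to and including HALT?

40

after MOV r3, #10: r3=10
after MOV r6, #2: r6=2
after MOV r1, #4: r1=4
after SUB r6, r6, r1: r6=2-4=-2
after SUB r3, r3, #8: r3=10-8=2
after SUB r3, r3, #14: r3=2-14=-12
after ADD r1, r1, #3: r1=4+3=7
CMP r1, #22  (cmp 7,22)
BLT again: taken
after SUB r6, r6, r1: r6=(-2)-7=-9
after SUB r3, r3, #8: r3=(-12)-8=-20
after SUB r3, r3, #14: r3=(-20)-14=-34
after ADD r1, r1, #3: r1=7+3=10
CMP r1, #22  (cmp 10,22)
BLT again: taken
after SUB r6, r6, r1: r6=(-9)-10=-19
after SUB r3, r3, #8: r3=(-34)-8=-42
after SUB r3, r3, #14: r3=(-42)-14=-56
after ADD r1, r1, #3: r1=10+3=13
CMP r1, #22  (cmp 13,22)
BLT again: taken
after SUB r6, r6, r1: r6=(-19)-13=-32
after SUB r3, r3, #8: r3=(-56)-8=-64
after SUB r3, r3, #14: r3=(-64)-14=-78
after ADD r1, r1, #3: r1=13+3=16
CMP r1, #22  (cmp 16,22)
BLT again: taken
after SUB r6, r6, r1: r6=(-32)-16=-48
after SUB r3, r3, #8: r3=(-78)-8=-86
after SUB r3, r3, #14: r3=(-86)-14=-100
after ADD r1, r1, #3: r1=16+3=19
CMP r1, #22  (cmp 19,22)
BLT again: taken
after SUB r6, r6, r1: r6=(-48)-19=-67
after SUB r3, r3, #8: r3=(-100)-8=-108
after SUB r3, r3, #14: r3=(-108)-14=-122
after ADD r1, r1, #3: r1=19+3=22
CMP r1, #22  (cmp 22,22)
BLT again: not taken
halt.
Total executed instructions: 40.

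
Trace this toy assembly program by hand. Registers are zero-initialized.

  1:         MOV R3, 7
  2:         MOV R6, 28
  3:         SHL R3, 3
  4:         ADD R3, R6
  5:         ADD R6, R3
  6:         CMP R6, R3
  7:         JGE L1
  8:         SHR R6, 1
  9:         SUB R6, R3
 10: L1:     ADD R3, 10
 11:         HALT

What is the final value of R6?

R3=7
R6=28
R3=7<<3=56
R3=56+28=84
R6=28+84=112
CMP R6, R3  (cmp 112,84)
JGE L1: taken
R3=84+10=94
halt.

112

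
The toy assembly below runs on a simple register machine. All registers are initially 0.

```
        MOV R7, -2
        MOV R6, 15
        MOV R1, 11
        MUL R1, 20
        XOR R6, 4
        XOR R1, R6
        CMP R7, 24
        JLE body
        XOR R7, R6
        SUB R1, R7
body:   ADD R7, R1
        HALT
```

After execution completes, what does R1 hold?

215

after MOV R7, -2: R7=-2
after MOV R6, 15: R6=15
after MOV R1, 11: R1=11
after MUL R1, 20: R1=11*20=220
after XOR R6, 4: R6=15^4=11
after XOR R1, R6: R1=220^11=215
CMP R7, 24  (cmp -2,24)
JLE body: taken
after ADD R7, R1: R7=(-2)+215=213
halt.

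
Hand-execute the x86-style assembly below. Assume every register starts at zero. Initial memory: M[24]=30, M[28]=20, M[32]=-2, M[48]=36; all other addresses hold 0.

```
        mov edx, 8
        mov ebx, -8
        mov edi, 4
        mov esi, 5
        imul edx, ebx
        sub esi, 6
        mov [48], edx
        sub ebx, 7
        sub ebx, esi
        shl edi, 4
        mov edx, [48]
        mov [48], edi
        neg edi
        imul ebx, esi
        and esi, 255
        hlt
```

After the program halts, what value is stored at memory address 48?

edx=8
ebx=-8
edi=4
esi=5
edx=8*(-8)=-64
esi=5-6=-1
mov [48], edx → M[48]=-64
ebx=(-8)-7=-15
ebx=(-15)-(-1)=-14
edi=4<<4=64
edx=M[48]=-64
mov [48], edi → M[48]=64
edi=-(64)=-64
ebx=(-14)*(-1)=14
esi=(-1)&255=255
halt.

64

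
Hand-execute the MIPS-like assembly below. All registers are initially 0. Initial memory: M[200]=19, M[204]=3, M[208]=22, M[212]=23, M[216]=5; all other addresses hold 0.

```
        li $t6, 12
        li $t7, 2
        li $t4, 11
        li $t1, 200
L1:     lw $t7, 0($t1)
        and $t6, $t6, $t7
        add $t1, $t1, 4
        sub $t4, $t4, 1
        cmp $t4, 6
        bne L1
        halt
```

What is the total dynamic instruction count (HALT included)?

$t6=12
$t7=2
$t4=11
$t1=200
$t7=M[200]=19
$t6=12&19=0
$t1=200+4=204
$t4=11-1=10
cmp $t4, 6  (cmp 10,6)
bne L1: taken
$t7=M[204]=3
$t6=0&3=0
$t1=204+4=208
$t4=10-1=9
cmp $t4, 6  (cmp 9,6)
bne L1: taken
$t7=M[208]=22
$t6=0&22=0
$t1=208+4=212
$t4=9-1=8
cmp $t4, 6  (cmp 8,6)
bne L1: taken
$t7=M[212]=23
$t6=0&23=0
$t1=212+4=216
$t4=8-1=7
cmp $t4, 6  (cmp 7,6)
bne L1: taken
$t7=M[216]=5
$t6=0&5=0
$t1=216+4=220
$t4=7-1=6
cmp $t4, 6  (cmp 6,6)
bne L1: not taken
halt.
Total executed instructions: 35.

35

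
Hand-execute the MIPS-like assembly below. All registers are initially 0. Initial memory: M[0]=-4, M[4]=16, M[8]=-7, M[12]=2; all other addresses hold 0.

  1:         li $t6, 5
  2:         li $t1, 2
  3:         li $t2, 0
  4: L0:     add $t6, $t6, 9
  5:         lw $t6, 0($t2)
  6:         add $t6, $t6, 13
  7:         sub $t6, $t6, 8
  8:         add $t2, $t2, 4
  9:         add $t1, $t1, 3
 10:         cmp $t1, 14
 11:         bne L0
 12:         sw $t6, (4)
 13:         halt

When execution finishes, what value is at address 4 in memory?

7

after li $t6, 5: $t6=5
after li $t1, 2: $t1=2
after li $t2, 0: $t2=0
after add $t6, $t6, 9: $t6=5+9=14
after lw $t6, 0($t2): $t6=M[0]=-4
after add $t6, $t6, 13: $t6=(-4)+13=9
after sub $t6, $t6, 8: $t6=9-8=1
after add $t2, $t2, 4: $t2=0+4=4
after add $t1, $t1, 3: $t1=2+3=5
cmp $t1, 14  (cmp 5,14)
bne L0: taken
after add $t6, $t6, 9: $t6=1+9=10
after lw $t6, 0($t2): $t6=M[4]=16
after add $t6, $t6, 13: $t6=16+13=29
after sub $t6, $t6, 8: $t6=29-8=21
after add $t2, $t2, 4: $t2=4+4=8
after add $t1, $t1, 3: $t1=5+3=8
cmp $t1, 14  (cmp 8,14)
bne L0: taken
after add $t6, $t6, 9: $t6=21+9=30
after lw $t6, 0($t2): $t6=M[8]=-7
after add $t6, $t6, 13: $t6=(-7)+13=6
after sub $t6, $t6, 8: $t6=6-8=-2
after add $t2, $t2, 4: $t2=8+4=12
after add $t1, $t1, 3: $t1=8+3=11
cmp $t1, 14  (cmp 11,14)
bne L0: taken
after add $t6, $t6, 9: $t6=(-2)+9=7
after lw $t6, 0($t2): $t6=M[12]=2
after add $t6, $t6, 13: $t6=2+13=15
after sub $t6, $t6, 8: $t6=15-8=7
after add $t2, $t2, 4: $t2=12+4=16
after add $t1, $t1, 3: $t1=11+3=14
cmp $t1, 14  (cmp 14,14)
bne L0: not taken
sw $t6, (4) → M[4]=7
halt.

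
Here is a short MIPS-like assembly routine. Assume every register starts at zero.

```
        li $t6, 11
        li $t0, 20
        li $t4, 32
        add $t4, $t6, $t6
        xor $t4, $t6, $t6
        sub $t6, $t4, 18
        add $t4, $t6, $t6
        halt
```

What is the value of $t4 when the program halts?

$t6=11
$t0=20
$t4=32
$t4=11+11=22
$t4=11^11=0
$t6=0-18=-18
$t4=(-18)+(-18)=-36
halt.

-36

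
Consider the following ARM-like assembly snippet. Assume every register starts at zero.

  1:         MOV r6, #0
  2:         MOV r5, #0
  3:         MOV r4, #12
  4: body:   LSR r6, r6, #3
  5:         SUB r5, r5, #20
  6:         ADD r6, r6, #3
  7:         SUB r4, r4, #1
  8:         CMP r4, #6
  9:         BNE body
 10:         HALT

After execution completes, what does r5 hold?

-120

after MOV r6, #0: r6=0
after MOV r5, #0: r5=0
after MOV r4, #12: r4=12
after LSR r6, r6, #3: r6=0>>3=0
after SUB r5, r5, #20: r5=0-20=-20
after ADD r6, r6, #3: r6=0+3=3
after SUB r4, r4, #1: r4=12-1=11
CMP r4, #6  (cmp 11,6)
BNE body: taken
after LSR r6, r6, #3: r6=3>>3=0
after SUB r5, r5, #20: r5=(-20)-20=-40
after ADD r6, r6, #3: r6=0+3=3
after SUB r4, r4, #1: r4=11-1=10
CMP r4, #6  (cmp 10,6)
BNE body: taken
after LSR r6, r6, #3: r6=3>>3=0
after SUB r5, r5, #20: r5=(-40)-20=-60
after ADD r6, r6, #3: r6=0+3=3
after SUB r4, r4, #1: r4=10-1=9
CMP r4, #6  (cmp 9,6)
BNE body: taken
after LSR r6, r6, #3: r6=3>>3=0
after SUB r5, r5, #20: r5=(-60)-20=-80
after ADD r6, r6, #3: r6=0+3=3
after SUB r4, r4, #1: r4=9-1=8
CMP r4, #6  (cmp 8,6)
BNE body: taken
after LSR r6, r6, #3: r6=3>>3=0
after SUB r5, r5, #20: r5=(-80)-20=-100
after ADD r6, r6, #3: r6=0+3=3
after SUB r4, r4, #1: r4=8-1=7
CMP r4, #6  (cmp 7,6)
BNE body: taken
after LSR r6, r6, #3: r6=3>>3=0
after SUB r5, r5, #20: r5=(-100)-20=-120
after ADD r6, r6, #3: r6=0+3=3
after SUB r4, r4, #1: r4=7-1=6
CMP r4, #6  (cmp 6,6)
BNE body: not taken
halt.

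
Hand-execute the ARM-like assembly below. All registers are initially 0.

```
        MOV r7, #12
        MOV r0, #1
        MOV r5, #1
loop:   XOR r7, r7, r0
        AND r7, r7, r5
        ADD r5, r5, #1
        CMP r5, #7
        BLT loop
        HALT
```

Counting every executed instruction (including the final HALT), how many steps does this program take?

34

r7=12
r0=1
r5=1
r7=12^1=13
r7=13&1=1
r5=1+1=2
CMP r5, #7  (cmp 2,7)
BLT loop: taken
r7=1^1=0
r7=0&2=0
r5=2+1=3
CMP r5, #7  (cmp 3,7)
BLT loop: taken
r7=0^1=1
r7=1&3=1
r5=3+1=4
CMP r5, #7  (cmp 4,7)
BLT loop: taken
r7=1^1=0
r7=0&4=0
r5=4+1=5
CMP r5, #7  (cmp 5,7)
BLT loop: taken
r7=0^1=1
r7=1&5=1
r5=5+1=6
CMP r5, #7  (cmp 6,7)
BLT loop: taken
r7=1^1=0
r7=0&6=0
r5=6+1=7
CMP r5, #7  (cmp 7,7)
BLT loop: not taken
halt.
Total executed instructions: 34.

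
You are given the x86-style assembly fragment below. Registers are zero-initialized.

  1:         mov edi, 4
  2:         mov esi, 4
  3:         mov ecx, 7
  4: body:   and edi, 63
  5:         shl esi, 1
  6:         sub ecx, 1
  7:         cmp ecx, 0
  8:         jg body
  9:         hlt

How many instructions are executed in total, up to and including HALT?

39

edi=4
esi=4
ecx=7
edi=4&63=4
esi=4<<1=8
ecx=7-1=6
cmp ecx, 0  (cmp 6,0)
jg body: taken
edi=4&63=4
esi=8<<1=16
ecx=6-1=5
cmp ecx, 0  (cmp 5,0)
jg body: taken
edi=4&63=4
esi=16<<1=32
ecx=5-1=4
cmp ecx, 0  (cmp 4,0)
jg body: taken
edi=4&63=4
esi=32<<1=64
ecx=4-1=3
cmp ecx, 0  (cmp 3,0)
jg body: taken
edi=4&63=4
esi=64<<1=128
ecx=3-1=2
cmp ecx, 0  (cmp 2,0)
jg body: taken
edi=4&63=4
esi=128<<1=256
ecx=2-1=1
cmp ecx, 0  (cmp 1,0)
jg body: taken
edi=4&63=4
esi=256<<1=512
ecx=1-1=0
cmp ecx, 0  (cmp 0,0)
jg body: not taken
halt.
Total executed instructions: 39.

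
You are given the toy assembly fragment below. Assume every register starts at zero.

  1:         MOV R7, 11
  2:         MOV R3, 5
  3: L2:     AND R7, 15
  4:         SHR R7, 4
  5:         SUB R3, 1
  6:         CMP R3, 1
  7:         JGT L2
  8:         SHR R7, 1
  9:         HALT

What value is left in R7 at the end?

R7=11
R3=5
R7=11&15=11
R7=11>>4=0
R3=5-1=4
CMP R3, 1  (cmp 4,1)
JGT L2: taken
R7=0&15=0
R7=0>>4=0
R3=4-1=3
CMP R3, 1  (cmp 3,1)
JGT L2: taken
R7=0&15=0
R7=0>>4=0
R3=3-1=2
CMP R3, 1  (cmp 2,1)
JGT L2: taken
R7=0&15=0
R7=0>>4=0
R3=2-1=1
CMP R3, 1  (cmp 1,1)
JGT L2: not taken
R7=0>>1=0
halt.

0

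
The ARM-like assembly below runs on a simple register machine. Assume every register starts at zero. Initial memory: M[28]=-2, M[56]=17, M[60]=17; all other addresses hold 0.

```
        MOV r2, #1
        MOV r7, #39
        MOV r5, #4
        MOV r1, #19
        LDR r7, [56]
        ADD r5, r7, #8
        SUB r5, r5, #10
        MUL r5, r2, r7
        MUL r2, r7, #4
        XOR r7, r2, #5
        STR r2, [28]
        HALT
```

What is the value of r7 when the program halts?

65

after MOV r2, #1: r2=1
after MOV r7, #39: r7=39
after MOV r5, #4: r5=4
after MOV r1, #19: r1=19
after LDR r7, [56]: r7=M[56]=17
after ADD r5, r7, #8: r5=17+8=25
after SUB r5, r5, #10: r5=25-10=15
after MUL r5, r2, r7: r5=1*17=17
after MUL r2, r7, #4: r2=17*4=68
after XOR r7, r2, #5: r7=68^5=65
STR r2, [28] → M[28]=68
halt.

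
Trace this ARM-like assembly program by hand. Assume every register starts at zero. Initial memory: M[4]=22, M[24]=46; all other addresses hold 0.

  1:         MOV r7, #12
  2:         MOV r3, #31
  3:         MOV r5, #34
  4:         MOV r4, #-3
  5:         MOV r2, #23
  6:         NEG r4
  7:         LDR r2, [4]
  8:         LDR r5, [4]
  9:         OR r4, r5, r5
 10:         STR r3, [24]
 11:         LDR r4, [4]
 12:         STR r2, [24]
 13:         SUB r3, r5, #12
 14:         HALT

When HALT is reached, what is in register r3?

10

after MOV r7, #12: r7=12
after MOV r3, #31: r3=31
after MOV r5, #34: r5=34
after MOV r4, #-3: r4=-3
after MOV r2, #23: r2=23
after NEG r4: r4=-(-3)=3
after LDR r2, [4]: r2=M[4]=22
after LDR r5, [4]: r5=M[4]=22
after OR r4, r5, r5: r4=22|22=22
STR r3, [24] → M[24]=31
after LDR r4, [4]: r4=M[4]=22
STR r2, [24] → M[24]=22
after SUB r3, r5, #12: r3=22-12=10
halt.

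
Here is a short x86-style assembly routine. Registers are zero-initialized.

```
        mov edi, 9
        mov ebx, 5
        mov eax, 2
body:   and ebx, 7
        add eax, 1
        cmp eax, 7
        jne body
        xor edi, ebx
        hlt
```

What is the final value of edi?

after mov edi, 9: edi=9
after mov ebx, 5: ebx=5
after mov eax, 2: eax=2
after and ebx, 7: ebx=5&7=5
after add eax, 1: eax=2+1=3
cmp eax, 7  (cmp 3,7)
jne body: taken
after and ebx, 7: ebx=5&7=5
after add eax, 1: eax=3+1=4
cmp eax, 7  (cmp 4,7)
jne body: taken
after and ebx, 7: ebx=5&7=5
after add eax, 1: eax=4+1=5
cmp eax, 7  (cmp 5,7)
jne body: taken
after and ebx, 7: ebx=5&7=5
after add eax, 1: eax=5+1=6
cmp eax, 7  (cmp 6,7)
jne body: taken
after and ebx, 7: ebx=5&7=5
after add eax, 1: eax=6+1=7
cmp eax, 7  (cmp 7,7)
jne body: not taken
after xor edi, ebx: edi=9^5=12
halt.

12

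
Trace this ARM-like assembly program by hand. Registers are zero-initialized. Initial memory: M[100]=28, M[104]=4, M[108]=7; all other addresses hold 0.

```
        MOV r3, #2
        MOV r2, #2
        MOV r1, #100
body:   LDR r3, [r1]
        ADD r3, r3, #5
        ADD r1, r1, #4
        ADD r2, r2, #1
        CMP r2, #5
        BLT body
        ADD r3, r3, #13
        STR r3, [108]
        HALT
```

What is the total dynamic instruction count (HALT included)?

MOV r3, #2 → r3=2
MOV r2, #2 → r2=2
MOV r1, #100 → r1=100
LDR r3, [r1] → r3=M[100]=28
ADD r3, r3, #5 → r3=28+5=33
ADD r1, r1, #4 → r1=100+4=104
ADD r2, r2, #1 → r2=2+1=3
CMP r2, #5  (cmp 3,5)
BLT body: taken
LDR r3, [r1] → r3=M[104]=4
ADD r3, r3, #5 → r3=4+5=9
ADD r1, r1, #4 → r1=104+4=108
ADD r2, r2, #1 → r2=3+1=4
CMP r2, #5  (cmp 4,5)
BLT body: taken
LDR r3, [r1] → r3=M[108]=7
ADD r3, r3, #5 → r3=7+5=12
ADD r1, r1, #4 → r1=108+4=112
ADD r2, r2, #1 → r2=4+1=5
CMP r2, #5  (cmp 5,5)
BLT body: not taken
ADD r3, r3, #13 → r3=12+13=25
STR r3, [108] → M[108]=25
halt.
Total executed instructions: 24.

24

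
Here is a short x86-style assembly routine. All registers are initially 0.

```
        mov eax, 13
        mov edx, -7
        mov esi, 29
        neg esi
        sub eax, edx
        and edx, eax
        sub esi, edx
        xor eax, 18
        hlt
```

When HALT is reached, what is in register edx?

16

after mov eax, 13: eax=13
after mov edx, -7: edx=-7
after mov esi, 29: esi=29
after neg esi: esi=-(29)=-29
after sub eax, edx: eax=13-(-7)=20
after and edx, eax: edx=(-7)&20=16
after sub esi, edx: esi=(-29)-16=-45
after xor eax, 18: eax=20^18=6
halt.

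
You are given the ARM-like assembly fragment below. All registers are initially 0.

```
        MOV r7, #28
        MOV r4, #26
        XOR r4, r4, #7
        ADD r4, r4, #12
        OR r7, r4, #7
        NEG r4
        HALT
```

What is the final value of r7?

r7=28
r4=26
r4=26^7=29
r4=29+12=41
r7=41|7=47
r4=-(41)=-41
halt.

47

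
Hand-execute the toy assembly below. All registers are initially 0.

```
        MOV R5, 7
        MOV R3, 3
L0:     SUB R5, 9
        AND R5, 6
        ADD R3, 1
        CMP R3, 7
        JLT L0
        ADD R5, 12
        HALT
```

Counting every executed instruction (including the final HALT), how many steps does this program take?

24

R5=7
R3=3
R5=7-9=-2
R5=(-2)&6=6
R3=3+1=4
CMP R3, 7  (cmp 4,7)
JLT L0: taken
R5=6-9=-3
R5=(-3)&6=4
R3=4+1=5
CMP R3, 7  (cmp 5,7)
JLT L0: taken
R5=4-9=-5
R5=(-5)&6=2
R3=5+1=6
CMP R3, 7  (cmp 6,7)
JLT L0: taken
R5=2-9=-7
R5=(-7)&6=0
R3=6+1=7
CMP R3, 7  (cmp 7,7)
JLT L0: not taken
R5=0+12=12
halt.
Total executed instructions: 24.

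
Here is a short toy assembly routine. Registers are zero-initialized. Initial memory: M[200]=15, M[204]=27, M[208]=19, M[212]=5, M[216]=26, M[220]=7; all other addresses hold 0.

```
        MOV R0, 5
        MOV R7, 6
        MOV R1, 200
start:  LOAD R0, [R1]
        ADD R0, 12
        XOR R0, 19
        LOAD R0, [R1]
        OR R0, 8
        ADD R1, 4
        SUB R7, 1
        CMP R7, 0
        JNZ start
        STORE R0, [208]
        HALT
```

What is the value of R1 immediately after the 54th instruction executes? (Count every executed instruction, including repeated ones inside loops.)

MOV R0, 5 → R0=5
MOV R7, 6 → R7=6
MOV R1, 200 → R1=200
LOAD R0, [R1] → R0=M[200]=15
ADD R0, 12 → R0=15+12=27
XOR R0, 19 → R0=27^19=8
LOAD R0, [R1] → R0=M[200]=15
OR R0, 8 → R0=15|8=15
ADD R1, 4 → R1=200+4=204
SUB R7, 1 → R7=6-1=5
CMP R7, 0  (cmp 5,0)
JNZ start: taken
LOAD R0, [R1] → R0=M[204]=27
ADD R0, 12 → R0=27+12=39
XOR R0, 19 → R0=39^19=52
LOAD R0, [R1] → R0=M[204]=27
OR R0, 8 → R0=27|8=27
ADD R1, 4 → R1=204+4=208
SUB R7, 1 → R7=5-1=4
CMP R7, 0  (cmp 4,0)
JNZ start: taken
LOAD R0, [R1] → R0=M[208]=19
ADD R0, 12 → R0=19+12=31
XOR R0, 19 → R0=31^19=12
LOAD R0, [R1] → R0=M[208]=19
OR R0, 8 → R0=19|8=27
ADD R1, 4 → R1=208+4=212
SUB R7, 1 → R7=4-1=3
CMP R7, 0  (cmp 3,0)
JNZ start: taken
LOAD R0, [R1] → R0=M[212]=5
ADD R0, 12 → R0=5+12=17
XOR R0, 19 → R0=17^19=2
LOAD R0, [R1] → R0=M[212]=5
OR R0, 8 → R0=5|8=13
ADD R1, 4 → R1=212+4=216
SUB R7, 1 → R7=3-1=2
CMP R7, 0  (cmp 2,0)
JNZ start: taken
LOAD R0, [R1] → R0=M[216]=26
ADD R0, 12 → R0=26+12=38
XOR R0, 19 → R0=38^19=53
LOAD R0, [R1] → R0=M[216]=26
OR R0, 8 → R0=26|8=26
ADD R1, 4 → R1=216+4=220
SUB R7, 1 → R7=2-1=1
CMP R7, 0  (cmp 1,0)
JNZ start: taken
LOAD R0, [R1] → R0=M[220]=7
ADD R0, 12 → R0=7+12=19
XOR R0, 19 → R0=19^19=0
LOAD R0, [R1] → R0=M[220]=7
OR R0, 8 → R0=7|8=15
ADD R1, 4 → R1=220+4=224
After step 54: R1 = 224.

224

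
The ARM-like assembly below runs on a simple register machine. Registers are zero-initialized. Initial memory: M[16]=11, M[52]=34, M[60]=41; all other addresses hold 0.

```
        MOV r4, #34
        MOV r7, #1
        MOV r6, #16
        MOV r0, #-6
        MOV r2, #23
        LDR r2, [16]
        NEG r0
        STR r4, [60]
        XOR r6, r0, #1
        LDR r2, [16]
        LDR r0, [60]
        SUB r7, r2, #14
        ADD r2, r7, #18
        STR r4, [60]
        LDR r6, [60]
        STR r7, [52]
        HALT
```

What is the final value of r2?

15

after MOV r4, #34: r4=34
after MOV r7, #1: r7=1
after MOV r6, #16: r6=16
after MOV r0, #-6: r0=-6
after MOV r2, #23: r2=23
after LDR r2, [16]: r2=M[16]=11
after NEG r0: r0=-(-6)=6
STR r4, [60] → M[60]=34
after XOR r6, r0, #1: r6=6^1=7
after LDR r2, [16]: r2=M[16]=11
after LDR r0, [60]: r0=M[60]=34
after SUB r7, r2, #14: r7=11-14=-3
after ADD r2, r7, #18: r2=(-3)+18=15
STR r4, [60] → M[60]=34
after LDR r6, [60]: r6=M[60]=34
STR r7, [52] → M[52]=-3
halt.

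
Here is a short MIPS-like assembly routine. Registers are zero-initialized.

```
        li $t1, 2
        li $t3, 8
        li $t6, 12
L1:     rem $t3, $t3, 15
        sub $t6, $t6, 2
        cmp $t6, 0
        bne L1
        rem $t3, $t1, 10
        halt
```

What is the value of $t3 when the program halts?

2

li $t1, 2 → $t1=2
li $t3, 8 → $t3=8
li $t6, 12 → $t6=12
rem $t3, $t3, 15 → $t3=8%15=8
sub $t6, $t6, 2 → $t6=12-2=10
cmp $t6, 0  (cmp 10,0)
bne L1: taken
rem $t3, $t3, 15 → $t3=8%15=8
sub $t6, $t6, 2 → $t6=10-2=8
cmp $t6, 0  (cmp 8,0)
bne L1: taken
rem $t3, $t3, 15 → $t3=8%15=8
sub $t6, $t6, 2 → $t6=8-2=6
cmp $t6, 0  (cmp 6,0)
bne L1: taken
rem $t3, $t3, 15 → $t3=8%15=8
sub $t6, $t6, 2 → $t6=6-2=4
cmp $t6, 0  (cmp 4,0)
bne L1: taken
rem $t3, $t3, 15 → $t3=8%15=8
sub $t6, $t6, 2 → $t6=4-2=2
cmp $t6, 0  (cmp 2,0)
bne L1: taken
rem $t3, $t3, 15 → $t3=8%15=8
sub $t6, $t6, 2 → $t6=2-2=0
cmp $t6, 0  (cmp 0,0)
bne L1: not taken
rem $t3, $t1, 10 → $t3=2%10=2
halt.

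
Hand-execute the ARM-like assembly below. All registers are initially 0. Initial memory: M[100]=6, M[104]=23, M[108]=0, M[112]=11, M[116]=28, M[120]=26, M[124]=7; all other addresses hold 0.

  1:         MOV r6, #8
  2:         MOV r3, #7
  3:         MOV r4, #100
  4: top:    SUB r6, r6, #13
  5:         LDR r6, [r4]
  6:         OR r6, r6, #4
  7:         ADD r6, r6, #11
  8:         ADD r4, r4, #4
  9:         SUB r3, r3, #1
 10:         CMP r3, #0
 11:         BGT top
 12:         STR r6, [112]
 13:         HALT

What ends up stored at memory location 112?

18

r6=8
r3=7
r4=100
r6=8-13=-5
r6=M[100]=6
r6=6|4=6
r6=6+11=17
r4=100+4=104
r3=7-1=6
CMP r3, #0  (cmp 6,0)
BGT top: taken
r6=17-13=4
r6=M[104]=23
r6=23|4=23
r6=23+11=34
r4=104+4=108
r3=6-1=5
CMP r3, #0  (cmp 5,0)
BGT top: taken
r6=34-13=21
r6=M[108]=0
r6=0|4=4
r6=4+11=15
r4=108+4=112
r3=5-1=4
CMP r3, #0  (cmp 4,0)
BGT top: taken
r6=15-13=2
r6=M[112]=11
r6=11|4=15
r6=15+11=26
r4=112+4=116
r3=4-1=3
CMP r3, #0  (cmp 3,0)
BGT top: taken
r6=26-13=13
r6=M[116]=28
r6=28|4=28
r6=28+11=39
r4=116+4=120
r3=3-1=2
CMP r3, #0  (cmp 2,0)
BGT top: taken
r6=39-13=26
r6=M[120]=26
r6=26|4=30
r6=30+11=41
r4=120+4=124
r3=2-1=1
CMP r3, #0  (cmp 1,0)
BGT top: taken
r6=41-13=28
r6=M[124]=7
r6=7|4=7
r6=7+11=18
r4=124+4=128
r3=1-1=0
CMP r3, #0  (cmp 0,0)
BGT top: not taken
STR r6, [112] → M[112]=18
halt.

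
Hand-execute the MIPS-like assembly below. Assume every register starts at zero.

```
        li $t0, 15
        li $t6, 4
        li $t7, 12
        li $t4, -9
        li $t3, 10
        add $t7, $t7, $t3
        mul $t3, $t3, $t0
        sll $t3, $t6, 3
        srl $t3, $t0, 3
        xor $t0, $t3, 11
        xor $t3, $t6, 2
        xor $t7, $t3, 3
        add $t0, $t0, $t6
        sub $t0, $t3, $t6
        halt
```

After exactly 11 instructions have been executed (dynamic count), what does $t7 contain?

li $t0, 15 → $t0=15
li $t6, 4 → $t6=4
li $t7, 12 → $t7=12
li $t4, -9 → $t4=-9
li $t3, 10 → $t3=10
add $t7, $t7, $t3 → $t7=12+10=22
mul $t3, $t3, $t0 → $t3=10*15=150
sll $t3, $t6, 3 → $t3=4<<3=32
srl $t3, $t0, 3 → $t3=15>>3=1
xor $t0, $t3, 11 → $t0=1^11=10
xor $t3, $t6, 2 → $t3=4^2=6
After step 11: $t7 = 22.

22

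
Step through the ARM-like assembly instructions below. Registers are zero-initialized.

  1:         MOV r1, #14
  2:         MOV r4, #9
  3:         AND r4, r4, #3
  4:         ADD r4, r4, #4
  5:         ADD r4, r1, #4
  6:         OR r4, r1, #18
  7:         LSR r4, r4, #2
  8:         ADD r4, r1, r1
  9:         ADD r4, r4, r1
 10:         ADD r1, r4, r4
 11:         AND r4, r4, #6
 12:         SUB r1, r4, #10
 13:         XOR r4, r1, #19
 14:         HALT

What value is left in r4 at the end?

r1=14
r4=9
r4=9&3=1
r4=1+4=5
r4=14+4=18
r4=14|18=30
r4=30>>2=7
r4=14+14=28
r4=28+14=42
r1=42+42=84
r4=42&6=2
r1=2-10=-8
r4=(-8)^19=-21
halt.

-21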